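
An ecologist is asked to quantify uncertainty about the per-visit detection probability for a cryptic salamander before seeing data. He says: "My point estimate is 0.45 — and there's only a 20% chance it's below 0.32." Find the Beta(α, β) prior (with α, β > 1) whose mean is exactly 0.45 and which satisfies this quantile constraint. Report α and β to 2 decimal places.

With mean 0.45 fixed, write α = 0.45s, β = 0.55s where s = α+β.
Need P(θ < 0.32) = 0.2 under Beta(0.45s, 0.55s). Normal approximation: (q−m)/√(m(1−m)/s) ≈ z_{0.2} = -0.842, so s ≈ 0.45·0.55·(-0.842)²/(0.32−0.45)² = 10.4.
At s = 10.4: P(θ<0.32) ≈ 0.203. Adjusting to match 0.2 gives s ≈ 10.61.
So α = 0.45·10.61 ≈ 4.78, β = 0.55·10.61 ≈ 5.84.

α ≈ 4.78, β ≈ 5.84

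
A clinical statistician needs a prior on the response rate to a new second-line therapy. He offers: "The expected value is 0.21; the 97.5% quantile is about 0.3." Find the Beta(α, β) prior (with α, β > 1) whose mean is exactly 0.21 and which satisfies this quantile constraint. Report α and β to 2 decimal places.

α ≈ 18.67, β ≈ 70.23

With mean 0.21 fixed, write α = 0.21s, β = 0.79s where s = α+β.
Need P(θ < 0.3) = 0.975 under Beta(0.21s, 0.79s). Normal approximation: (q−m)/√(m(1−m)/s) ≈ z_{0.975} = 1.96, so s ≈ 0.21·0.79·(1.96)²/(0.3−0.21)² = 78.7.
At s = 78.7: P(θ<0.3) ≈ 0.968. Adjusting to match 0.975 gives s ≈ 88.90.
So α = 0.21·88.90 ≈ 18.67, β = 0.79·88.90 ≈ 70.23.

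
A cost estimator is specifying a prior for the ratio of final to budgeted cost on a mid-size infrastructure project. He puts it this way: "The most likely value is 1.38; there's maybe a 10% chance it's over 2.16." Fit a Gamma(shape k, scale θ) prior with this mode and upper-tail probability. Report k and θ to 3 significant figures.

k ≈ 10.3, θ ≈ 0.148

Gamma(k,θ) with k>1 has mode (k−1)θ, so θ = 1.38/(k−1).
Need P(X < 2.16) = 0.9 with θ tied to k this way. Start at k = 2, θ = 1.38: P(X<2.16) ≈ 0.464.
Too low — raise k to concentrate. Iterating converges to k ≈ 10.3.
Then θ = 1.38/(10.3−1) ≈ 0.148.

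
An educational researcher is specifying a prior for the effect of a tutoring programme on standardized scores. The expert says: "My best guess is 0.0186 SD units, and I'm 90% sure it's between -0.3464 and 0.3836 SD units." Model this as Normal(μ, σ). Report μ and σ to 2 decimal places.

μ = 0.02, σ = 0.22

A symmetric 90% interval runs μ ± z·σ with z = 1.645.
Half-width = 0.365, so σ = 0.365/1.645 = 0.22.
μ is the stated best guess, 0.02.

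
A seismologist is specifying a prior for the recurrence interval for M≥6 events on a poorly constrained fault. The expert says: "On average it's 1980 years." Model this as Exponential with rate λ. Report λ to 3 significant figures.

Exponential mean = 1/λ, so λ = 1/1980.0 = 0.000505.

λ ≈ 0.000505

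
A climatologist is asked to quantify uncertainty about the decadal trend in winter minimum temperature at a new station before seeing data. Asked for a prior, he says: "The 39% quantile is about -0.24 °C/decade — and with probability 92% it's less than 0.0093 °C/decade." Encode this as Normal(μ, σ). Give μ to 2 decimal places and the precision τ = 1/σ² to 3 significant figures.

μ = -0.20, τ = 45.7

For Normal(μ,σ), the p-quantile is μ + z_p·σ. Here z_{0.39} = -0.2793, z_{0.92} = 1.405.
So -0.24 = μ − 0.2793σ and 0.0093 = μ + 1.405σ.
Subtracting: σ = (0.0093 − -0.24)/(1.405 − (-0.2793)) = 0.15.
Then μ = -0.24 − (-0.2793)·0.15 = -0.20.
Precision τ = 1/σ² = 1/0.148² = 45.7.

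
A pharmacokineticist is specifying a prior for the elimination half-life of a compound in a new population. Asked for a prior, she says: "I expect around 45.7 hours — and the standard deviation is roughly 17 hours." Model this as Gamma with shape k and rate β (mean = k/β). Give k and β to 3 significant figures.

k ≈ 7.23, β ≈ 0.158

For Gamma(k, rate β): mean = k/β, variance = k/β², so CV = 1/√k.
CV = SD/mean = 17/45.7 = 0.372, hence k = 1/CV² = 7.23.
Then β = k/mean = 7.23/45.7 = 0.158.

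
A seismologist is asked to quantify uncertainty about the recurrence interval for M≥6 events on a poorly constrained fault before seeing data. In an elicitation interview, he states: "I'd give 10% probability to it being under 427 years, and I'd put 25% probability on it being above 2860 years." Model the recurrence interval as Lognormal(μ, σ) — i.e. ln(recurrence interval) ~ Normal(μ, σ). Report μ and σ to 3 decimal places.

If T ~ Lognormal(μ,σ) then ln T ~ Normal(μ,σ), so the p-quantile of ln T is μ + z_p·σ.
ln(427) = 6.057 and ln(2860) = 7.959; z_{0.1} = -1.282, z_{0.75} = 0.6745.
σ = (7.959 − 6.057)/(0.6745 − (-1.282)) = 0.972.
μ = 6.057 − (-1.282)·0.972 = 7.303.

μ ≈ 7.303, σ ≈ 0.972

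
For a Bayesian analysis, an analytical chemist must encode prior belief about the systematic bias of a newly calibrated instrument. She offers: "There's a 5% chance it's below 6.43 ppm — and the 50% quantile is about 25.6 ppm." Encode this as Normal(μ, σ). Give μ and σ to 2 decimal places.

For Normal(μ,σ), the p-quantile is μ + z_p·σ. Here z_{0.05} = -1.645, z_{0.5} = 0.
So 6.43 = μ − 1.645σ and 25.6 = μ + 0σ.
Subtracting: σ = (25.6 − 6.43)/(0 − (-1.645)) = 11.65.
Then μ = 6.43 − (-1.645)·11.65 = 25.60.

μ = 25.60, σ = 11.65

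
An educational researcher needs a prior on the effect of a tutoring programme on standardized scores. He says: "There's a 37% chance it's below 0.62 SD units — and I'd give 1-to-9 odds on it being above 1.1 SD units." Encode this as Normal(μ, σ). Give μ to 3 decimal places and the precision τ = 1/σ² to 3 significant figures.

The p-quantile of Normal(μ,σ) is μ + z_p·σ, with z_{0.37} = -0.3319 and z_{0.9} = 1.282.
Eliminate σ: μ = (z₂·x₁ − z₁·x₂)/(z₂ − z₁) = (1.282·0.62 − (-0.3319)·1.1)/1.613 = 0.719.
Then σ = (x₂ − x₁)/(z₂ − z₁) = (1.1 − 0.62)/1.613 = 0.298.
Precision τ = 1/σ² = 1/0.2975² = 11.3.

μ = 0.719, τ = 11.3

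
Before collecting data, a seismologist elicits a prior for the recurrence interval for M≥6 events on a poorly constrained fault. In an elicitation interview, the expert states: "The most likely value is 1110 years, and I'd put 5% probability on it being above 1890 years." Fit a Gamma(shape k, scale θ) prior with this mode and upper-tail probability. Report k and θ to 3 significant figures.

Gamma(k,θ) with k>1 has mode (k−1)θ, so θ = 1110/(k−1).
Need P(X < 1890) = 0.95 with θ tied to k this way. Start at k = 2, θ = 1110: P(X<1890) ≈ 0.508.
Too low — raise k to concentrate. Iterating converges to k ≈ 10.9.
Then θ = 1110/(10.9−1) ≈ 113.

k ≈ 10.9, θ ≈ 113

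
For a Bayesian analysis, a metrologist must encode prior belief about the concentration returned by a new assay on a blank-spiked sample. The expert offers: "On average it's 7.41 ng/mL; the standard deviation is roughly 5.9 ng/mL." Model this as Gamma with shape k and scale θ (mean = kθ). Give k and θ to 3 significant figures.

k ≈ 1.58, θ ≈ 4.7

For Gamma(k, scale θ): mean = kθ, variance = kθ², so CV = 1/√k.
CV = SD/mean = 5.9/7.41 = 0.7962, hence k = 1/CV² = 1.58.
Then θ = mean/k = 7.41/1.58 = 4.7.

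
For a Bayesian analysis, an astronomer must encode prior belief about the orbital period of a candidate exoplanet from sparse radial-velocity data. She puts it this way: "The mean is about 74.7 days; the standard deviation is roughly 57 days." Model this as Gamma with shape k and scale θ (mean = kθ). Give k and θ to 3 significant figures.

For Gamma(k, scale θ): mean = kθ, variance = kθ², so CV = 1/√k.
CV = SD/mean = 57/74.7 = 0.7631, hence k = 1/CV² = 1.72.
Then θ = mean/k = 74.7/1.72 = 43.5.

k ≈ 1.72, θ ≈ 43.5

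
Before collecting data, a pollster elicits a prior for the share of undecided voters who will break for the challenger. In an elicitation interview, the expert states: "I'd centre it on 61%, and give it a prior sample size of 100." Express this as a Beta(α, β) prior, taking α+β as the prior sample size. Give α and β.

Under the effective-sample-size interpretation, Beta(α, β) has prior mean α/(α+β) and prior sample size α+β.
So α+β = 100 and α/(α+β) = 0.61, giving α = 0.61·100 = 61 and β = 100 − 61 = 39.

α = 61, β = 39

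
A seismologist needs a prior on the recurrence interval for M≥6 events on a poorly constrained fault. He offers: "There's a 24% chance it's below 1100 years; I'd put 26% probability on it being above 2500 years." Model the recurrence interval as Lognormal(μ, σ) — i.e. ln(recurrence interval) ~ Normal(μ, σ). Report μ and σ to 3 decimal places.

μ ≈ 7.433, σ ≈ 0.608

If T ~ Lognormal(μ,σ) then ln T ~ Normal(μ,σ), so the p-quantile of ln T is μ + z_p·σ.
ln(1100) = 7.003 and ln(2500) = 7.824; z_{0.24} = -0.7063, z_{0.74} = 0.6433.
σ = (7.824 − 7.003)/(0.6433 − (-0.7063)) = 0.608.
μ = 7.003 − (-0.7063)·0.608 = 7.433.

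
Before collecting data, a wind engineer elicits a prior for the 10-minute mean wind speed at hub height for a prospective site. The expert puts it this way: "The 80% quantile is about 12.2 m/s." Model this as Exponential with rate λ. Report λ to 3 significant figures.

P(T < 12.2) = 1 − e^(−λ·12.2) = 0.8, so λ = −ln(1−0.8)/12.2 = −ln(0.2)/12.2 = 0.132.

λ ≈ 0.132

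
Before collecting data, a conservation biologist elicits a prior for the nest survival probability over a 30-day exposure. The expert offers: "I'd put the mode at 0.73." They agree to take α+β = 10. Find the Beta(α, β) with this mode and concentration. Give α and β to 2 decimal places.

For α,β > 1 the Beta mode is (α−1)/(α+β−2). With α+β = 10, the mode is (α−1)/8.
Set (α−1)/8 = 0.73 → α = 1 + 0.73·8 = 6.84.
β = 10 − α = 3.16.

α = 6.84, β = 3.16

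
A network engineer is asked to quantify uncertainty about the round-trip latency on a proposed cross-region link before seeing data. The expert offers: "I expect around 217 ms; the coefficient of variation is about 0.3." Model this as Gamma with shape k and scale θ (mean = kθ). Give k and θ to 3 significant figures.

For Gamma(k, scale θ): mean = kθ, variance = kθ², so CV = 1/√k.
CV = 0.3, hence k = 1/CV² = 11.1.
Then θ = mean/k = 217/11.1 = 19.5.

k ≈ 11.1, θ ≈ 19.5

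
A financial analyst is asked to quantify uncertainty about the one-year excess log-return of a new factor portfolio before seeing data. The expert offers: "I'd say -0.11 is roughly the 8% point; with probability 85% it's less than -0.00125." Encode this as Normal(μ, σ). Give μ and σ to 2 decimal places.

The p-quantile of Normal(μ,σ) is μ + z_p·σ, with z_{0.08} = -1.405 and z_{0.85} = 1.036.
Eliminate σ: μ = (z₂·x₁ − z₁·x₂)/(z₂ − z₁) = (1.036·-0.11 − (-1.405)·-0.00125)/2.442 = -0.05.
Then σ = (x₂ − x₁)/(z₂ − z₁) = (-0.00125 − -0.11)/2.442 = 0.04.

μ = -0.05, σ = 0.04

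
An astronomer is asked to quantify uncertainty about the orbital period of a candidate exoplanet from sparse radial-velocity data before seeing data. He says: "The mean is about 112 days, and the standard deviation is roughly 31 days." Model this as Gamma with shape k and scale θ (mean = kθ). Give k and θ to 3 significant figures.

For Gamma(k, scale θ): mean = kθ, variance = kθ², so CV = 1/√k.
CV = SD/mean = 31/112 = 0.2768, hence k = 1/CV² = 13.1.
Then θ = mean/k = 112/13.1 = 8.58.

k ≈ 13.1, θ ≈ 8.58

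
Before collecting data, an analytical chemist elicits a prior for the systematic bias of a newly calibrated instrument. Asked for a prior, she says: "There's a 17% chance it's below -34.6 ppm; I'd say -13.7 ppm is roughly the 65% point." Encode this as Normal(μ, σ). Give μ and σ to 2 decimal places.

μ = -19.71, σ = 15.60

For Normal(μ,σ), the p-quantile is μ + z_p·σ. Here z_{0.17} = -0.9542, z_{0.65} = 0.3853.
So -34.6 = μ − 0.9542σ and -13.7 = μ + 0.3853σ.
Subtracting: σ = (-13.7 − -34.6)/(0.3853 − (-0.9542)) = 15.60.
Then μ = -34.6 − (-0.9542)·15.60 = -19.71.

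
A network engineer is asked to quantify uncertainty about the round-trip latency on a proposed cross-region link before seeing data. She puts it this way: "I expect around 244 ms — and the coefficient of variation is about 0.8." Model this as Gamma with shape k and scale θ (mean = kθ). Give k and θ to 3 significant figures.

k ≈ 1.56, θ ≈ 156

For Gamma(k, scale θ): mean = kθ, variance = kθ², so CV = 1/√k.
CV = 0.8, hence k = 1/CV² = 1.56.
Then θ = mean/k = 244/1.56 = 156.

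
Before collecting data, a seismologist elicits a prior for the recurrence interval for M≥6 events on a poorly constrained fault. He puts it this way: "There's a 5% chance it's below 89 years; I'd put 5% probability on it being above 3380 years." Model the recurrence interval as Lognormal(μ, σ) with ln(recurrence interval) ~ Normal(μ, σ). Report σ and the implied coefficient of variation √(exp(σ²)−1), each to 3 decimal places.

σ ≈ 1.106, CV ≈ 1.548

If T ~ Lognormal(μ,σ) then ln T ~ Normal(μ,σ), so the p-quantile of ln T is μ + z_p·σ.
ln(89) = 4.489 and ln(3380) = 8.126; z_{0.05} = -1.645, z_{0.95} = 1.645.
σ = (8.126 − 4.489)/(1.645 − (-1.645)) = 1.106.
μ = 4.489 − (-1.645)·1.106 = 6.307.
CV = √(exp(σ²)−1) = √(exp(1.2223)−1) = 1.548.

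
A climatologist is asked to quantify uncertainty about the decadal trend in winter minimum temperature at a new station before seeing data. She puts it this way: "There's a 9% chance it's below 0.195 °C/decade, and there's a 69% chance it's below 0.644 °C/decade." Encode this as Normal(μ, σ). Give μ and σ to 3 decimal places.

The p-quantile of Normal(μ,σ) is μ + z_p·σ, with z_{0.09} = -1.341 and z_{0.69} = 0.4959.
Eliminate σ: μ = (z₂·x₁ − z₁·x₂)/(z₂ − z₁) = (0.4959·0.195 − (-1.341)·0.644)/1.837 = 0.523.
Then σ = (x₂ − x₁)/(z₂ − z₁) = (0.644 − 0.195)/1.837 = 0.244.

μ = 0.523, σ = 0.244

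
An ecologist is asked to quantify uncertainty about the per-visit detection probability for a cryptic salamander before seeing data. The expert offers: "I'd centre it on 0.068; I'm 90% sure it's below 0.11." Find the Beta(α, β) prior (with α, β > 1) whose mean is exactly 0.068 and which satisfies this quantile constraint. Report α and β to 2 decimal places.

With mean 0.068 fixed, write α = 0.068s, β = 0.932s where s = α+β.
Need P(θ < 0.11) = 0.9 under Beta(0.068s, 0.932s). Normal approximation: (q−m)/√(m(1−m)/s) ≈ z_{0.9} = 1.28, so s ≈ 0.068·0.932·(1.28)²/(0.11−0.068)² = 59.0.
At s = 59.0: P(θ<0.11) ≈ 0.893. Adjusting to match 0.9 gives s ≈ 64.18.
So α = 0.068·64.18 ≈ 4.36, β = 0.932·64.18 ≈ 59.82.

α ≈ 4.36, β ≈ 59.82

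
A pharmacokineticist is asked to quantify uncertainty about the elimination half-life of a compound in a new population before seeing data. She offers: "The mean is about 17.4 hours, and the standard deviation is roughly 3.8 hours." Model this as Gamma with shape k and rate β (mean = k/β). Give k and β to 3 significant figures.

k ≈ 21, β ≈ 1.2

For Gamma(k, rate β): mean = k/β, variance = k/β², so CV = 1/√k.
CV = SD/mean = 3.8/17.4 = 0.2184, hence k = 1/CV² = 21.
Then β = k/mean = 21/17.4 = 1.2.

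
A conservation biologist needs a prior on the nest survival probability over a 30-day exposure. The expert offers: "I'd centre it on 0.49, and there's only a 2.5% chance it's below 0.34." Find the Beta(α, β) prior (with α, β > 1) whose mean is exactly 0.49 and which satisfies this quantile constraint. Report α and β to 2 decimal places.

α ≈ 20.06, β ≈ 20.88

With mean 0.49 fixed, write α = 0.49s, β = 0.51s where s = α+β.
Need P(θ < 0.34) = 0.025 under Beta(0.49s, 0.51s). Normal approximation: (q−m)/√(m(1−m)/s) ≈ z_{0.025} = -1.96, so s ≈ 0.49·0.51·(-1.96)²/(0.34−0.49)² = 42.7.
At s = 42.7: P(θ<0.34) ≈ 0.023. Adjusting to match 0.025 gives s ≈ 40.95.
So α = 0.49·40.95 ≈ 20.06, β = 0.51·40.95 ≈ 20.88.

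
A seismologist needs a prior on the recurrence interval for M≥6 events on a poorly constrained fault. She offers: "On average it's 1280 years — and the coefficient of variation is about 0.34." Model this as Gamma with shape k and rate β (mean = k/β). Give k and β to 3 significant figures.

k ≈ 8.65, β ≈ 0.00676

For Gamma(k, rate β): mean = k/β, variance = k/β², so CV = 1/√k.
CV = 0.34, hence k = 1/CV² = 8.65.
Then β = k/mean = 8.65/1280 = 0.00676.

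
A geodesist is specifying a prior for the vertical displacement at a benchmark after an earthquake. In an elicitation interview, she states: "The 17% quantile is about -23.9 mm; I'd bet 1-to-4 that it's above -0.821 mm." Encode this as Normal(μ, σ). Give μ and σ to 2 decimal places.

The p-quantile of Normal(μ,σ) is μ + z_p·σ, with z_{0.17} = -0.9542 and z_{0.8} = 0.8416.
Eliminate σ: μ = (z₂·x₁ − z₁·x₂)/(z₂ − z₁) = (0.8416·-23.9 − (-0.9542)·-0.821)/1.796 = -11.64.
Then σ = (x₂ − x₁)/(z₂ − z₁) = (-0.821 − -23.9)/1.796 = 12.85.

μ = -11.64, σ = 12.85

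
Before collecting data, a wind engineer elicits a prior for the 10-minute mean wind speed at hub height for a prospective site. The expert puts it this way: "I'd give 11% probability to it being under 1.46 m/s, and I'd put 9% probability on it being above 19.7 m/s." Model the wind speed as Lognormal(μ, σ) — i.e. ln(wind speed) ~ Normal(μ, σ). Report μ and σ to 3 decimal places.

μ ≈ 1.622, σ ≈ 1.014

If T ~ Lognormal(μ,σ) then ln T ~ Normal(μ,σ), so the p-quantile of ln T is μ + z_p·σ.
ln(1.46) = 0.3784 and ln(19.7) = 2.981; z_{0.11} = -1.227, z_{0.91} = 1.341.
σ = (2.981 − 0.3784)/(1.341 − (-1.227)) = 1.014.
μ = 0.3784 − (-1.227)·1.014 = 1.622.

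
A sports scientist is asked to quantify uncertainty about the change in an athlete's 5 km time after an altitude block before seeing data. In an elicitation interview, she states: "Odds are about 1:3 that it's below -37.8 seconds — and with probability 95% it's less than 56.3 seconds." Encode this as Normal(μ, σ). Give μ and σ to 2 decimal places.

For Normal(μ,σ), the p-quantile is μ + z_p·σ. Here z_{0.25} = -0.6745, z_{0.95} = 1.645.
So -37.8 = μ − 0.6745σ and 56.3 = μ + 1.645σ.
Subtracting: σ = (56.3 − -37.8)/(1.645 − (-0.6745)) = 40.57.
Then μ = -37.8 − (-0.6745)·40.57 = -10.43.

μ = -10.43, σ = 40.57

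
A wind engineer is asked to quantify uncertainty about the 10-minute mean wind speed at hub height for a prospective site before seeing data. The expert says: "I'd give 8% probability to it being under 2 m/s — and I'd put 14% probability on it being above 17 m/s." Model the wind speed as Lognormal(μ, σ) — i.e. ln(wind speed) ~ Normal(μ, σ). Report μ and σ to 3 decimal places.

If T ~ Lognormal(μ,σ) then ln T ~ Normal(μ,σ), so the p-quantile of ln T is μ + z_p·σ.
ln(2) = 0.6931 and ln(17) = 2.833; z_{0.08} = -1.405, z_{0.86} = 1.08.
σ = (2.833 − 0.6931)/(1.08 − (-1.405)) = 0.861.
μ = 0.6931 − (-1.405)·0.861 = 1.903.

μ ≈ 1.903, σ ≈ 0.861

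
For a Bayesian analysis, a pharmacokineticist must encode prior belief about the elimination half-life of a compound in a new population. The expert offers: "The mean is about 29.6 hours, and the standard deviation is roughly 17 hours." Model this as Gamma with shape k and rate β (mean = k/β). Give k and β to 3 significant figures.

k ≈ 3.03, β ≈ 0.102

For Gamma(k, rate β): mean = k/β, variance = k/β², so CV = 1/√k.
CV = SD/mean = 17/29.6 = 0.5743, hence k = 1/CV² = 3.03.
Then β = k/mean = 3.03/29.6 = 0.102.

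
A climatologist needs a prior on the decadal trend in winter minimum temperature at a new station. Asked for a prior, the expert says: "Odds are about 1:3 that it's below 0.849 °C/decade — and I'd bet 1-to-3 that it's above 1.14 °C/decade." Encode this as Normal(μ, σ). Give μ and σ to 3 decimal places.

For Normal(μ,σ), the p-quantile is μ + z_p·σ. Here z_{0.25} = -0.6745, z_{0.75} = 0.6745.
So 0.849 = μ − 0.6745σ and 1.14 = μ + 0.6745σ.
Subtracting: σ = (1.14 − 0.849)/(0.6745 − (-0.6745)) = 0.216.
Then μ = 0.849 − (-0.6745)·0.216 = 0.994.

μ = 0.994, σ = 0.216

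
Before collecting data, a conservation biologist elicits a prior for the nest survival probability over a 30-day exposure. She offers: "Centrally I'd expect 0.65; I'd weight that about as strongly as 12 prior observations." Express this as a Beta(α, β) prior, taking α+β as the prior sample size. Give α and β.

α = 7.8, β = 4.2

Under the effective-sample-size interpretation, Beta(α, β) has prior mean α/(α+β) and prior sample size α+β.
So α+β = 12 and α/(α+β) = 0.65, giving α = 0.65·12 = 7.8 and β = 12 − 7.8 = 4.2.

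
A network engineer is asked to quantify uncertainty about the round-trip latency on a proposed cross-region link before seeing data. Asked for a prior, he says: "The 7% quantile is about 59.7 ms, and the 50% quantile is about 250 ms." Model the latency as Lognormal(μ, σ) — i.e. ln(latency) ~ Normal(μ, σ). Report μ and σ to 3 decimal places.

μ ≈ 5.521, σ ≈ 0.970

If T ~ Lognormal(μ,σ) then ln T ~ Normal(μ,σ), so the p-quantile of ln T is μ + z_p·σ.
ln(59.7) = 4.089 and ln(250) = 5.521; z_{0.07} = -1.476, z_{0.5} = 0.
σ = (5.521 − 4.089)/(0 − (-1.476)) = 0.970.
μ = 4.089 − (-1.476)·0.970 = 5.521.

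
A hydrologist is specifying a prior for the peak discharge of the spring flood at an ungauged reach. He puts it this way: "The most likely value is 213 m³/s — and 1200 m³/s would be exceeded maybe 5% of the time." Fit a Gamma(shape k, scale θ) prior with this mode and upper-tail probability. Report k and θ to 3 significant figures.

Gamma(k,θ) with k>1 has mode (k−1)θ, so θ = 213/(k−1).
Need P(X < 1200) = 0.95 with θ tied to k this way. Start at k = 2, θ = 213: P(X<1200) ≈ 0.976.
Too high — lower k to spread out. Iterating converges to k ≈ 1.78.
Then θ = 213/(1.78−1) ≈ 274.

k ≈ 1.78, θ ≈ 274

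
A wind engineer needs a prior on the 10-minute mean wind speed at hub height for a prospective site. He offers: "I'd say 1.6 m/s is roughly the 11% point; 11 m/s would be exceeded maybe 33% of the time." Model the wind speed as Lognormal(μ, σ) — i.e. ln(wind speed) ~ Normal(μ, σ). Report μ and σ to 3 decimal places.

μ ≈ 1.889, σ ≈ 1.157

If T ~ Lognormal(μ,σ) then ln T ~ Normal(μ,σ), so the p-quantile of ln T is μ + z_p·σ.
ln(1.6) = 0.47 and ln(11) = 2.398; z_{0.11} = -1.227, z_{0.67} = 0.4399.
σ = (2.398 − 0.47)/(0.4399 − (-1.227)) = 1.157.
μ = 0.47 − (-1.227)·1.157 = 1.889.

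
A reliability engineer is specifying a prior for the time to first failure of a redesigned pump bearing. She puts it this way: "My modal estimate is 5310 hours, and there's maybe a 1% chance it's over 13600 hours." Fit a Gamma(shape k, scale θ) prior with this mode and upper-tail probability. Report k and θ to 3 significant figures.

Gamma(k,θ) with k>1 has mode (k−1)θ, so θ = 5310/(k−1).
Need P(X < 13600) = 0.99 with θ tied to k this way. Start at k = 2, θ = 5310: P(X<13600) ≈ 0.725.
Too low — raise k to concentrate. Iterating converges to k ≈ 6.28.
Then θ = 5310/(6.28−1) ≈ 1010.

k ≈ 6.28, θ ≈ 1010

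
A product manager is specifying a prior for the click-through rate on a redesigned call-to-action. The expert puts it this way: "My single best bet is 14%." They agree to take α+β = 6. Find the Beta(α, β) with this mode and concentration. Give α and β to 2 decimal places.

α = 1.56, β = 4.44

For α,β > 1 the Beta mode is (α−1)/(α+β−2). With α+β = 6, the mode is (α−1)/4.
Set (α−1)/4 = 0.14 → α = 1 + 0.14·4 = 1.56.
β = 6 − α = 4.44.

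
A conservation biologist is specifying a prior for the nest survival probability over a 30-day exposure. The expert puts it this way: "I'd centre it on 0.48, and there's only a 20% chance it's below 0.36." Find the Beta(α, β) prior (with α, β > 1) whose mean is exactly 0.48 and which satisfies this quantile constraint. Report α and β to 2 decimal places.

α ≈ 5.98, β ≈ 6.48

With mean 0.48 fixed, write α = 0.48s, β = 0.52s where s = α+β.
Need P(θ < 0.36) = 0.2 under Beta(0.48s, 0.52s). Normal approximation: (q−m)/√(m(1−m)/s) ≈ z_{0.2} = -0.842, so s ≈ 0.48·0.52·(-0.842)²/(0.36−0.48)² = 12.3.
At s = 12.3: P(θ<0.36) ≈ 0.202. Adjusting to match 0.2 gives s ≈ 12.46.
So α = 0.48·12.46 ≈ 5.98, β = 0.52·12.46 ≈ 6.48.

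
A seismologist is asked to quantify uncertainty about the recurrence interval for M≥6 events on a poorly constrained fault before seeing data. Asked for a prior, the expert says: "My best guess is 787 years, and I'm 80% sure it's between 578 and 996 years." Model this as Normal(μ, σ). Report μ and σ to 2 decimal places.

μ = 787.00, σ = 163.08

A symmetric 80% interval runs μ ± z·σ with z = 1.282.
Half-width = 209, so σ = 209/1.282 = 163.08.
μ is the stated best guess, 787.00.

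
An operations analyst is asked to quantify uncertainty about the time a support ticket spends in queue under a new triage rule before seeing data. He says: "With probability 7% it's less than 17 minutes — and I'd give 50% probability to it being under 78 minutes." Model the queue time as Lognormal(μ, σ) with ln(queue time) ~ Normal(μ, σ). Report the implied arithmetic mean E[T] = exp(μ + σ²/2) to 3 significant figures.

If T ~ Lognormal(μ,σ) then ln T ~ Normal(μ,σ), so the p-quantile of ln T is μ + z_p·σ.
ln(17) = 2.833 and ln(78) = 4.357; z_{0.07} = -1.476, z_{0.5} = 0.
σ = (4.357 − 2.833)/(0 − (-1.476)) = 1.032.
μ = 2.833 − (-1.476)·1.032 = 4.357.
E[T] = exp(μ + σ²/2) = exp(4.357 + 0.5328) = 133 minutes.

E[T] ≈ 133 minutes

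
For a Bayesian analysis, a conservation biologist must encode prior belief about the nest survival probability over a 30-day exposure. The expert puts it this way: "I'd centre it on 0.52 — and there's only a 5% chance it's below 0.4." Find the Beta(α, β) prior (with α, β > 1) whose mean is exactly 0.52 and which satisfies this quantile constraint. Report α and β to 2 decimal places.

With mean 0.52 fixed, write α = 0.52s, β = 0.48s where s = α+β.
Need P(θ < 0.4) = 0.05 under Beta(0.52s, 0.48s). Normal approximation: (q−m)/√(m(1−m)/s) ≈ z_{0.05} = -1.64, so s ≈ 0.52·0.48·(-1.64)²/(0.4−0.52)² = 46.9.
At s = 46.9: P(θ<0.4) ≈ 0.049. Adjusting to match 0.05 gives s ≈ 46.41.
So α = 0.52·46.41 ≈ 24.13, β = 0.48·46.41 ≈ 22.28.

α ≈ 24.13, β ≈ 22.28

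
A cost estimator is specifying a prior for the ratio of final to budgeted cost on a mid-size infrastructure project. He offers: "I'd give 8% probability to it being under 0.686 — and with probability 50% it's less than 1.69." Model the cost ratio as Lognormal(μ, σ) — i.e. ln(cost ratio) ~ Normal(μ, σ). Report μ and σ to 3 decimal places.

μ ≈ 0.525, σ ≈ 0.642

If T ~ Lognormal(μ,σ) then ln T ~ Normal(μ,σ), so the p-quantile of ln T is μ + z_p·σ.
ln(0.686) = -0.3769 and ln(1.69) = 0.5247; z_{0.08} = -1.405, z_{0.5} = 0.
σ = (0.5247 − -0.3769)/(0 − (-1.405)) = 0.642.
μ = -0.3769 − (-1.405)·0.642 = 0.525.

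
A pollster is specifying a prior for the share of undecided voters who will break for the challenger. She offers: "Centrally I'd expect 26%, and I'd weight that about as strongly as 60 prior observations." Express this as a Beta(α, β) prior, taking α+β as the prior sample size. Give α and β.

α = 15.6, β = 44.4

Under the effective-sample-size interpretation, Beta(α, β) has prior mean α/(α+β) and prior sample size α+β.
So α+β = 60 and α/(α+β) = 0.26, giving α = 0.26·60 = 15.6 and β = 60 − 15.6 = 44.4.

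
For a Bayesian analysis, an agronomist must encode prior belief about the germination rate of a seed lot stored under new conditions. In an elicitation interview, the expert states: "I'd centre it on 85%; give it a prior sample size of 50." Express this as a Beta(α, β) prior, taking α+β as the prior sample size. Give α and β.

Under the effective-sample-size interpretation, Beta(α, β) has prior mean α/(α+β) and prior sample size α+β.
So α+β = 50 and α/(α+β) = 0.85, giving α = 0.85·50 = 42.5 and β = 50 − 42.5 = 7.5.

α = 42.5, β = 7.5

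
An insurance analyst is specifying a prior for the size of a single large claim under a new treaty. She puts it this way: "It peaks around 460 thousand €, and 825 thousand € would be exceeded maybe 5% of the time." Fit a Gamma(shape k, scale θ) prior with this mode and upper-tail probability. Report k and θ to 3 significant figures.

Gamma(k,θ) with k>1 has mode (k−1)θ, so θ = 460/(k−1).
Need P(X < 825) = 0.95 with θ tied to k this way. Start at k = 2, θ = 460: P(X<825) ≈ 0.535.
Too low — raise k to concentrate. Iterating converges to k ≈ 9.17.
Then θ = 460/(9.17−1) ≈ 56.3.

k ≈ 9.17, θ ≈ 56.3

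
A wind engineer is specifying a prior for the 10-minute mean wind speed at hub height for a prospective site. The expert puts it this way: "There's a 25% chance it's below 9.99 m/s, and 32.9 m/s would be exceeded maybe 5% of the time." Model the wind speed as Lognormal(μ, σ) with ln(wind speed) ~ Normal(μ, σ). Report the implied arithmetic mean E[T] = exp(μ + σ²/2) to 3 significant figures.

E[T] ≈ 16.1 m/s

If T ~ Lognormal(μ,σ) then ln T ~ Normal(μ,σ), so the p-quantile of ln T is μ + z_p·σ.
ln(9.99) = 2.302 and ln(32.9) = 3.493; z_{0.25} = -0.6745, z_{0.95} = 1.645.
σ = (3.493 − 2.302)/(1.645 − (-0.6745)) = 0.514.
μ = 2.302 − (-0.6745)·0.514 = 2.648.
E[T] = exp(μ + σ²/2) = exp(2.648 + 0.1320) = 16.1 m/s.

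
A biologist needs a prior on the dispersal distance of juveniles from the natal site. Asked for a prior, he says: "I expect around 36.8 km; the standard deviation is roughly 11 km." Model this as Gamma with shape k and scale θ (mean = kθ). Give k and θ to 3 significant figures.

k ≈ 11.2, θ ≈ 3.29

For Gamma(k, scale θ): mean = kθ, variance = kθ², so CV = 1/√k.
CV = SD/mean = 11/36.8 = 0.2989, hence k = 1/CV² = 11.2.
Then θ = mean/k = 36.8/11.2 = 3.29.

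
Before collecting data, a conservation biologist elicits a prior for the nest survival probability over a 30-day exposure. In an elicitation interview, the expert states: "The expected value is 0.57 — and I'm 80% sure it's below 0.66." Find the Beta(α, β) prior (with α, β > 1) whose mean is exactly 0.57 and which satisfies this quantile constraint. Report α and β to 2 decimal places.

With mean 0.57 fixed, write α = 0.57s, β = 0.43s where s = α+β.
Need P(θ < 0.66) = 0.8 under Beta(0.57s, 0.43s). Normal approximation: (q−m)/√(m(1−m)/s) ≈ z_{0.8} = 0.842, so s ≈ 0.57·0.43·(0.842)²/(0.66−0.57)² = 21.4.
At s = 21.4: P(θ<0.66) ≈ 0.798. Adjusting to match 0.8 gives s ≈ 21.82.
So α = 0.57·21.82 ≈ 12.44, β = 0.43·21.82 ≈ 9.38.

α ≈ 12.44, β ≈ 9.38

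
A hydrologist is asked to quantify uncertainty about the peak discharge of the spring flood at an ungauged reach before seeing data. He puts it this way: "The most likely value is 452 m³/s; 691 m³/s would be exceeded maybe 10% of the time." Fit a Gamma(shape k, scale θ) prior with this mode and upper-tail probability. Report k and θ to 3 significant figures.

Gamma(k,θ) with k>1 has mode (k−1)θ, so θ = 452/(k−1).
Need P(X < 691) = 0.9 with θ tied to k this way. Start at k = 2, θ = 452: P(X<691) ≈ 0.452.
Too low — raise k to concentrate. Iterating converges to k ≈ 11.4.
Then θ = 452/(11.4−1) ≈ 43.6.

k ≈ 11.4, θ ≈ 43.6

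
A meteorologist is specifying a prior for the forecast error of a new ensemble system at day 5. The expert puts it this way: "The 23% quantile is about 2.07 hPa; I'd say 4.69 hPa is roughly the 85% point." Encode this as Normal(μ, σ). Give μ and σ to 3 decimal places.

The p-quantile of Normal(μ,σ) is μ + z_p·σ, with z_{0.23} = -0.7388 and z_{0.85} = 1.036.
Eliminate σ: μ = (z₂·x₁ − z₁·x₂)/(z₂ − z₁) = (1.036·2.07 − (-0.7388)·4.69)/1.775 = 3.160.
Then σ = (x₂ − x₁)/(z₂ − z₁) = (4.69 − 2.07)/1.775 = 1.476.

μ = 3.160, σ = 1.476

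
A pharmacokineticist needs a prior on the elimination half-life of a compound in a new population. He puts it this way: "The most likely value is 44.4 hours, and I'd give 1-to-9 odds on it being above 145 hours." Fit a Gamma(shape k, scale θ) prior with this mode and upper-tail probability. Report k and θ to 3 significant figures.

k ≈ 2.35, θ ≈ 33

Gamma(k,θ) with k>1 has mode (k−1)θ, so θ = 44.4/(k−1).
Need P(X < 145) = 0.9 with θ tied to k this way. Start at k = 2, θ = 44.4: P(X<145) ≈ 0.837.
Too low — raise k to concentrate. Iterating converges to k ≈ 2.35.
Then θ = 44.4/(2.35−1) ≈ 33.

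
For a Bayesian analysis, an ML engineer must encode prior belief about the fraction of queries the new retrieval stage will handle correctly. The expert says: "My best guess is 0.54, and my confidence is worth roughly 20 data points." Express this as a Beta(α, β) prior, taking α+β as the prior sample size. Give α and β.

Under the effective-sample-size interpretation, Beta(α, β) has prior mean α/(α+β) and prior sample size α+β.
So α+β = 20 and α/(α+β) = 0.54, giving α = 0.54·20 = 10.8 and β = 20 − 10.8 = 9.2.

α = 10.8, β = 9.2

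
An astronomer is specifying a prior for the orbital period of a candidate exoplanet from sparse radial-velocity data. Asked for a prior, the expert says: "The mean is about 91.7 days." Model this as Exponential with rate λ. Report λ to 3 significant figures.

Exponential mean = 1/λ, so λ = 1/91.7 = 0.0109.

λ ≈ 0.0109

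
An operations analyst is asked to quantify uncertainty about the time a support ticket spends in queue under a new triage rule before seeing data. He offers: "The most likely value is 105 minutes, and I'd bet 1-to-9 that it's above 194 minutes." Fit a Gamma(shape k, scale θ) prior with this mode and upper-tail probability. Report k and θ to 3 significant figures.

Gamma(k,θ) with k>1 has mode (k−1)θ, so θ = 105/(k−1).
Need P(X < 194) = 0.9 with θ tied to k this way. Start at k = 2, θ = 105: P(X<194) ≈ 0.551.
Too low — raise k to concentrate. Iterating converges to k ≈ 6.06.
Then θ = 105/(6.06−1) ≈ 20.7.

k ≈ 6.06, θ ≈ 20.7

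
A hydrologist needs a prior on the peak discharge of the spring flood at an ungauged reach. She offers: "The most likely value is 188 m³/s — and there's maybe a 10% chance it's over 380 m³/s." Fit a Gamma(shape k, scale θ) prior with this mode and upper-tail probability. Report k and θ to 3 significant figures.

k ≈ 4.87, θ ≈ 48.5

Gamma(k,θ) with k>1 has mode (k−1)θ, so θ = 188/(k−1).
Need P(X < 380) = 0.9 with θ tied to k this way. Start at k = 2, θ = 188: P(X<380) ≈ 0.600.
Too low — raise k to concentrate. Iterating converges to k ≈ 4.87.
Then θ = 188/(4.87−1) ≈ 48.5.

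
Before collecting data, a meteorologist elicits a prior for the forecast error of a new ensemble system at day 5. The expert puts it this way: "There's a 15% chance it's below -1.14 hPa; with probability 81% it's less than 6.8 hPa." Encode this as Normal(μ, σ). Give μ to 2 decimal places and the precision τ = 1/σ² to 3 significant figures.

The p-quantile of Normal(μ,σ) is μ + z_p·σ, with z_{0.15} = -1.036 and z_{0.81} = 0.8779.
Eliminate σ: μ = (z₂·x₁ − z₁·x₂)/(z₂ − z₁) = (0.8779·-1.14 − (-1.036)·6.8)/1.914 = 3.16.
Then σ = (x₂ − x₁)/(z₂ − z₁) = (6.8 − -1.14)/1.914 = 4.15.
Precision τ = 1/σ² = 1/4.148² = 0.0581.

μ = 3.16, τ = 0.0581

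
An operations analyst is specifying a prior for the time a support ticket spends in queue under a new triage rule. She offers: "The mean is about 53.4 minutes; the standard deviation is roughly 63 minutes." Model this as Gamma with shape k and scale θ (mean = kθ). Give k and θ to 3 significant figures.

k ≈ 0.718, θ ≈ 74.3

For Gamma(k, scale θ): mean = kθ, variance = kθ², so CV = 1/√k.
CV = SD/mean = 63/53.4 = 1.18, hence k = 1/CV² = 0.718.
Then θ = mean/k = 53.4/0.718 = 74.3.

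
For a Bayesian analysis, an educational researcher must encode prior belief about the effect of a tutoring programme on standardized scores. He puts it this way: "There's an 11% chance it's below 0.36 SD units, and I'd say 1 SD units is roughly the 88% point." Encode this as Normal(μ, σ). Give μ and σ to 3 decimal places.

μ = 0.687, σ = 0.266

For Normal(μ,σ), the p-quantile is μ + z_p·σ. Here z_{0.11} = -1.227, z_{0.88} = 1.175.
So 0.36 = μ − 1.227σ and 1 = μ + 1.175σ.
Subtracting: σ = (1 − 0.36)/(1.175 − (-1.227)) = 0.266.
Then μ = 0.36 − (-1.227)·0.266 = 0.687.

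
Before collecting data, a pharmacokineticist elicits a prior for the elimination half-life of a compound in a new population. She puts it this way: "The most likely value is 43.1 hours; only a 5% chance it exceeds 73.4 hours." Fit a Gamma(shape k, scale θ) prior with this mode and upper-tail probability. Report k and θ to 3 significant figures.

k ≈ 10.8, θ ≈ 4.38

Gamma(k,θ) with k>1 has mode (k−1)θ, so θ = 43.1/(k−1).
Need P(X < 73.4) = 0.95 with θ tied to k this way. Start at k = 2, θ = 43.1: P(X<73.4) ≈ 0.508.
Too low — raise k to concentrate. Iterating converges to k ≈ 10.8.
Then θ = 43.1/(10.8−1) ≈ 4.38.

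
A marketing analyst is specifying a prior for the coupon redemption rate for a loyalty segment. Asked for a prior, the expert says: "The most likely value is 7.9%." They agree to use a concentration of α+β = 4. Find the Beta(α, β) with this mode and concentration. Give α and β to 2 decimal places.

For α,β > 1 the Beta mode is (α−1)/(α+β−2). With α+β = 4, the mode is (α−1)/2.
Set (α−1)/2 = 0.079 → α = 1 + 0.079·2 = 1.16.
β = 4 − α = 2.84.

α = 1.16, β = 2.84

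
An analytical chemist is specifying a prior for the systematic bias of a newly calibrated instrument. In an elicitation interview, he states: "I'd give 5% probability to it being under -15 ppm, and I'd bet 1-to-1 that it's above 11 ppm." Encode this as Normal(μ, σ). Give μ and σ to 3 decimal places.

μ = 11.000, σ = 15.807

For Normal(μ,σ), the p-quantile is μ + z_p·σ. Here z_{0.05} = -1.645, z_{0.5} = 0.
So -15 = μ − 1.645σ and 11 = μ + 0σ.
Subtracting: σ = (11 − -15)/(0 − (-1.645)) = 15.807.
Then μ = -15 − (-1.645)·15.807 = 11.000.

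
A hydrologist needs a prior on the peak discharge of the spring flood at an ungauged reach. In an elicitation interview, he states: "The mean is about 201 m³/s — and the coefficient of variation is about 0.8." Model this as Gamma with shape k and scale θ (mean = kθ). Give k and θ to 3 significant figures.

k ≈ 1.56, θ ≈ 129

For Gamma(k, scale θ): mean = kθ, variance = kθ², so CV = 1/√k.
CV = 0.8, hence k = 1/CV² = 1.56.
Then θ = mean/k = 201/1.56 = 129.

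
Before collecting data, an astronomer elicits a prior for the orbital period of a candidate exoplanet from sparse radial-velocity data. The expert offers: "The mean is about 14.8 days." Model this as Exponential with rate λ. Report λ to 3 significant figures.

λ ≈ 0.0676

Exponential mean = 1/λ, so λ = 1/14.8 = 0.0676.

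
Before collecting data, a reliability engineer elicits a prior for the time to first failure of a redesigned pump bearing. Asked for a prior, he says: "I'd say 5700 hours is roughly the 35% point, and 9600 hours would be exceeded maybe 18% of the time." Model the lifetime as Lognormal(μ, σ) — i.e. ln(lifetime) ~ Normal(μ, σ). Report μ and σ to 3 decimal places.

μ ≈ 8.803, σ ≈ 0.401

If T ~ Lognormal(μ,σ) then ln T ~ Normal(μ,σ), so the p-quantile of ln T is μ + z_p·σ.
ln(5700) = 8.648 and ln(9600) = 9.17; z_{0.35} = -0.3853, z_{0.82} = 0.9154.
σ = (9.17 − 8.648)/(0.9154 − (-0.3853)) = 0.401.
μ = 8.648 − (-0.3853)·0.401 = 8.803.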